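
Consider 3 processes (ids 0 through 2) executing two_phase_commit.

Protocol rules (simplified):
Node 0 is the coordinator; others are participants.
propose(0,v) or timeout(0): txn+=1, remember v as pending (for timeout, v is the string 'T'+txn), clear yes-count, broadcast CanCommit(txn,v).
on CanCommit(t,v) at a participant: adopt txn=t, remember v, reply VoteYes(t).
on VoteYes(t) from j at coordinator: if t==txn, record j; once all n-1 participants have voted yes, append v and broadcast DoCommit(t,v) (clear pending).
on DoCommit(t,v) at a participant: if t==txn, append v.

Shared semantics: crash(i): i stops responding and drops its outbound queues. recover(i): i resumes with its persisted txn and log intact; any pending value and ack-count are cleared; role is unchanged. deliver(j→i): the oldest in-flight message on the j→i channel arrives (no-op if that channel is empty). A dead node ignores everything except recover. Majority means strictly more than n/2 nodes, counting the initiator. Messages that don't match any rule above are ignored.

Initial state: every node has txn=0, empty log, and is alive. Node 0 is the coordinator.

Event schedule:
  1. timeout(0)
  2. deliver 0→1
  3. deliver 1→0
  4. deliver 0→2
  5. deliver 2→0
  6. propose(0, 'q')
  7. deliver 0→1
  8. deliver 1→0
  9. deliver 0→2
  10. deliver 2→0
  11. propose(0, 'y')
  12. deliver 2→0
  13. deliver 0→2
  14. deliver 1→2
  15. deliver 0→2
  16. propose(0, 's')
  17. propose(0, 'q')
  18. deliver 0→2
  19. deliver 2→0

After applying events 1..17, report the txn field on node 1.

1

1. timeout(0):  <0:coor t1 ->
2. deliver 0→1:  <1:part t1 ->
3. deliver 1→0:  nop
4. deliver 0→2:  <2:part t1 ->
5. deliver 2→0:  <0:coor t1 T1>
6. propose(0,'q'):  <0:coor t2 T1>
7. deliver 0→1:  <1:part t1 T1>
8. deliver 1→0:  nop
9. deliver 0→2:  <2:part t1 T1>
10. deliver 2→0:  nop
11. propose(0,'y'):  <0:coor t3 T1>
12. deliver 2→0:  nop
13. deliver 0→2:  <2:part t2 T1>
14. deliver 1→2:  nop
15. deliver 0→2:  <2:part t3 T1>
16. propose(0,'s'):  <0:coor t4 T1>
17. propose(0,'q'):  <0:coor t5 T1>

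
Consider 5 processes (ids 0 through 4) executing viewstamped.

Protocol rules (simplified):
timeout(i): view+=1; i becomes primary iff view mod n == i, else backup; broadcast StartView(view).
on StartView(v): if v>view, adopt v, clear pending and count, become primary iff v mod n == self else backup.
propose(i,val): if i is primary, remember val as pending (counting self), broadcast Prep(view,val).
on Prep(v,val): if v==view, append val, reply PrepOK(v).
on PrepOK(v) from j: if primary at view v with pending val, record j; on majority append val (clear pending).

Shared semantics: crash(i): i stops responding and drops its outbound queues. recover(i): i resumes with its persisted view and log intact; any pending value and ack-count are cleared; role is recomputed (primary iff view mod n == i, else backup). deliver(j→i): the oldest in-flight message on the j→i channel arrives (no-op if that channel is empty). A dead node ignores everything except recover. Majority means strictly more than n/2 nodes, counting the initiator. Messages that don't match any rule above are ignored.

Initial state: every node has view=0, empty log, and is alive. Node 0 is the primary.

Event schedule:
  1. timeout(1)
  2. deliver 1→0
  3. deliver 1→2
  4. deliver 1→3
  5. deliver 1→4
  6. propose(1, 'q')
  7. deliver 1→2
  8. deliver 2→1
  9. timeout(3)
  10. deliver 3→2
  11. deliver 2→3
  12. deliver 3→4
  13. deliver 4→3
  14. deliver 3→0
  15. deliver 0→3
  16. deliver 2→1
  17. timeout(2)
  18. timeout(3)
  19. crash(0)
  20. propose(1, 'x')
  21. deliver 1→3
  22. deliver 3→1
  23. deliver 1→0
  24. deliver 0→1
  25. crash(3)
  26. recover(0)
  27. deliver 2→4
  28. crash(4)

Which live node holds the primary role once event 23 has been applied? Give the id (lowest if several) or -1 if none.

3

e1 timeout(1): 1[prim,v=1,-]
e2 deliver 1→0: 0[back,v=1,-]
e3 deliver 1→2: 2[back,v=1,-]
e4 deliver 1→3: 3[back,v=1,-]
e5 deliver 1→4: 4[back,v=1,-]
e6 propose(1,'q'): ·
e7 deliver 1→2: 2[back,v=1,q]
e8 deliver 2→1: ·
e9 timeout(3): 3[back,v=2,-]
e10 deliver 3→2: 2[prim,v=2,q]
e11 deliver 2→3: ·
e12 deliver 3→4: 4[back,v=2,-]
e13 deliver 4→3: ·
e14 deliver 3→0: 0[back,v=2,-]
e15 deliver 0→3: ·
e16 deliver 2→1: ·
e17 timeout(2): 2[back,v=3,q]
e18 timeout(3): 3[prim,v=3,-]
e19 crash(0): 0[✗back,v=2,-]
e20 propose(1,'x'): ·
e21 deliver 1→3: ·
e22 deliver 3→1: 1[back,v=2,-]
e23 deliver 1→0: ·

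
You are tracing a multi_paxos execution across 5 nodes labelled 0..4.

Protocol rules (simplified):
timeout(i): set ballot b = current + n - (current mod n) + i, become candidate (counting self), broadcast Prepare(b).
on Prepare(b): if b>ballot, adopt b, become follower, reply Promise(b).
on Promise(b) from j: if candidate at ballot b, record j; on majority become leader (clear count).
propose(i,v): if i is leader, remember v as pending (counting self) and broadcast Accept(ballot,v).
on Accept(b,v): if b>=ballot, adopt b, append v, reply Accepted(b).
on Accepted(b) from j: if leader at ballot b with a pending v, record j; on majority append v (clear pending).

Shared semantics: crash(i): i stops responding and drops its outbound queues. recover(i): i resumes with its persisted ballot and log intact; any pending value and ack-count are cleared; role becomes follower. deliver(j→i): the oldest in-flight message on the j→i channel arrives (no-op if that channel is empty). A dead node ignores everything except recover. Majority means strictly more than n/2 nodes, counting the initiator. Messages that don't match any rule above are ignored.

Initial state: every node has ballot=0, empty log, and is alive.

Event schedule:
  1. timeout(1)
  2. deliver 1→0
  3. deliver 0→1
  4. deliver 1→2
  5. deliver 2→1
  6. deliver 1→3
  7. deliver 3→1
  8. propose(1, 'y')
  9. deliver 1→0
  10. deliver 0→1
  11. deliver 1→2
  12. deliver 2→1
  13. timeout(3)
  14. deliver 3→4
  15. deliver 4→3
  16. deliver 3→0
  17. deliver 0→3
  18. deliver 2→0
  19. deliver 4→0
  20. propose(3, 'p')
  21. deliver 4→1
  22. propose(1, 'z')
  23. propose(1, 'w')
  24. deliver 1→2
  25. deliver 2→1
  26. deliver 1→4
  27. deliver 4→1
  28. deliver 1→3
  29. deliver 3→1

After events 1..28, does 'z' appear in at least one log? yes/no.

yes

[1] timeout(1) → N1(cand b6 [-])
[2] deliver 1→0 → N0(foll b6 [-])
[3] deliver 0→1 → ∅
[4] deliver 1→2 → N2(foll b6 [-])
[5] deliver 2→1 → N1(lead b6 [-])
[6] deliver 1→3 → N3(foll b6 [-])
[7] deliver 3→1 → ∅
[8] propose(1,'y') → ∅
[9] deliver 1→0 → N0(foll b6 [y])
[10] deliver 0→1 → ∅
[11] deliver 1→2 → N2(foll b6 [y])
[12] deliver 2→1 → N1(lead b6 [y])
[13] timeout(3) → N3(cand b13 [-])
[14] deliver 3→4 → N4(foll b13 [-])
[15] deliver 4→3 → ∅
[16] deliver 3→0 → N0(foll b13 [y])
[17] deliver 0→3 → N3(lead b13 [-])
[18] deliver 2→0 → ∅
[19] deliver 4→0 → ∅
[20] propose(3,'p') → ∅
[21] deliver 4→1 → ∅
[22] propose(1,'z') → ∅
[23] propose(1,'w') → ∅
[24] deliver 1→2 → N2(foll b6 [y,z])
[25] deliver 2→1 → ∅
[26] deliver 1→4 → ∅
[27] deliver 4→1 → ∅
[28] deliver 1→3 → ∅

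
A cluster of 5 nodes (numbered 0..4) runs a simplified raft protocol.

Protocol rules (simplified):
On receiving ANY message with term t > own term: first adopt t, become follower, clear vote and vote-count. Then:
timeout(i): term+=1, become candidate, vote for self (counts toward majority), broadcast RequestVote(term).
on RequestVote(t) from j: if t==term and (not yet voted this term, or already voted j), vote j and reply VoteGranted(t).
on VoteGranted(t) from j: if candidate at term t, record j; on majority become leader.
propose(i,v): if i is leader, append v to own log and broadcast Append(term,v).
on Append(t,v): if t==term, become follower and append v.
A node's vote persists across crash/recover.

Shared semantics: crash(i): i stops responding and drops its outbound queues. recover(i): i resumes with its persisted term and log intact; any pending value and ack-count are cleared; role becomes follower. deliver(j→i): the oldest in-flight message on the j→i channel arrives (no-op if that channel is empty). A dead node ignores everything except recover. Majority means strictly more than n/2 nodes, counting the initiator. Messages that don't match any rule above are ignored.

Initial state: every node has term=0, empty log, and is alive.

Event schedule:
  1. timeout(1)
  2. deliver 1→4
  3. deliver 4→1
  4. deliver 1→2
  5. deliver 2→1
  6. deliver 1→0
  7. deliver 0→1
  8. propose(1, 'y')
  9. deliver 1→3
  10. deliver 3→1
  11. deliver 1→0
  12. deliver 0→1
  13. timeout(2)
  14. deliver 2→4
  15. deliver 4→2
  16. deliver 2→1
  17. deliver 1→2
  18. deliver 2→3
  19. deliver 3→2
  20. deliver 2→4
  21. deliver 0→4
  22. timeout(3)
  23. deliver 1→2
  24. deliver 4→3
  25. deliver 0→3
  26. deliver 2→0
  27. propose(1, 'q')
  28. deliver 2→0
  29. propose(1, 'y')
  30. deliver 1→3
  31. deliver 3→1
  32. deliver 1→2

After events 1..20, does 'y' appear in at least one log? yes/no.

yes

e1 timeout(1): 1[cand,t=1,-]
e2 deliver 1→4: 4[foll,t=1,-]
e3 deliver 4→1: ·
e4 deliver 1→2: 2[foll,t=1,-]
e5 deliver 2→1: 1[lead,t=1,-]
e6 deliver 1→0: 0[foll,t=1,-]
e7 deliver 0→1: ·
e8 propose(1,'y'): 1[lead,t=1,y]
e9 deliver 1→3: 3[foll,t=1,-]
e10 deliver 3→1: ·
e11 deliver 1→0: 0[foll,t=1,y]
e12 deliver 0→1: ·
e13 timeout(2): 2[cand,t=2,-]
e14 deliver 2→4: 4[foll,t=2,-]
e15 deliver 4→2: ·
e16 deliver 2→1: 1[foll,t=2,y]
e17 deliver 1→2: ·
e18 deliver 2→3: 3[foll,t=2,-]
e19 deliver 3→2: 2[lead,t=2,-]
e20 deliver 2→4: ·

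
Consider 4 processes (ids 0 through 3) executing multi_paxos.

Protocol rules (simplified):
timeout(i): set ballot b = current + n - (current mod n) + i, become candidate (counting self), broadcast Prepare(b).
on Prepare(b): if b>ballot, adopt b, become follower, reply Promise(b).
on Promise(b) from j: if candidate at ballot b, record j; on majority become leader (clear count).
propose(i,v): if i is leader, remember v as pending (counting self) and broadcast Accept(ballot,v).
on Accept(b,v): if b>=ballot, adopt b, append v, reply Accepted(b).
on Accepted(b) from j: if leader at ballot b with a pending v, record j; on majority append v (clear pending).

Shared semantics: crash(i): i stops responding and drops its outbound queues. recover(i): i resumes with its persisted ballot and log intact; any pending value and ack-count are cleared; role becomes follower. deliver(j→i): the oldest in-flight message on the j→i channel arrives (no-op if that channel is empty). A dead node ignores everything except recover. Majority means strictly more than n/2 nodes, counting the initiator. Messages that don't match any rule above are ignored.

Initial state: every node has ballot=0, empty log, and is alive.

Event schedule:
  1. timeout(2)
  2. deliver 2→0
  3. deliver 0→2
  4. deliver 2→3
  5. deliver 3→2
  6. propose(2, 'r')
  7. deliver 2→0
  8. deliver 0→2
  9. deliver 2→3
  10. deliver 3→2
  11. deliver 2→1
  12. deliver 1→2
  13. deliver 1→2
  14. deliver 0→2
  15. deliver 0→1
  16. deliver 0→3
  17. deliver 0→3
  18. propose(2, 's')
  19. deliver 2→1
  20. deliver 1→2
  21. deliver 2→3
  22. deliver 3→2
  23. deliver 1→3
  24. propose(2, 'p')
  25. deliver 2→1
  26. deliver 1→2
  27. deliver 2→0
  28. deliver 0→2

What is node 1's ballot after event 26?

6

step 1 timeout(2): 2={cand,b=6,log=-}
step 2 deliver 2→0: 0={foll,b=6,log=-}
step 3 deliver 0→2: —
step 4 deliver 2→3: 3={foll,b=6,log=-}
step 5 deliver 3→2: 2={lead,b=6,log=-}
step 6 propose(2,'r'): —
step 7 deliver 2→0: 0={foll,b=6,log=r}
step 8 deliver 0→2: —
step 9 deliver 2→3: 3={foll,b=6,log=r}
step 10 deliver 3→2: 2={lead,b=6,log=r}
step 11 deliver 2→1: 1={foll,b=6,log=-}
step 12 deliver 1→2: —
step 13 deliver 1→2: —
step 14 deliver 0→2: —
step 15 deliver 0→1: —
step 16 deliver 0→3: —
step 17 deliver 0→3: —
step 18 propose(2,'s'): —
step 19 deliver 2→1: 1={foll,b=6,log=r}
step 20 deliver 1→2: —
step 21 deliver 2→3: 3={foll,b=6,log=r,s}
step 22 deliver 3→2: 2={lead,b=6,log=r,s}
step 23 deliver 1→3: —
step 24 propose(2,'p'): —
step 25 deliver 2→1: 1={foll,b=6,log=r,s}
step 26 deliver 1→2: —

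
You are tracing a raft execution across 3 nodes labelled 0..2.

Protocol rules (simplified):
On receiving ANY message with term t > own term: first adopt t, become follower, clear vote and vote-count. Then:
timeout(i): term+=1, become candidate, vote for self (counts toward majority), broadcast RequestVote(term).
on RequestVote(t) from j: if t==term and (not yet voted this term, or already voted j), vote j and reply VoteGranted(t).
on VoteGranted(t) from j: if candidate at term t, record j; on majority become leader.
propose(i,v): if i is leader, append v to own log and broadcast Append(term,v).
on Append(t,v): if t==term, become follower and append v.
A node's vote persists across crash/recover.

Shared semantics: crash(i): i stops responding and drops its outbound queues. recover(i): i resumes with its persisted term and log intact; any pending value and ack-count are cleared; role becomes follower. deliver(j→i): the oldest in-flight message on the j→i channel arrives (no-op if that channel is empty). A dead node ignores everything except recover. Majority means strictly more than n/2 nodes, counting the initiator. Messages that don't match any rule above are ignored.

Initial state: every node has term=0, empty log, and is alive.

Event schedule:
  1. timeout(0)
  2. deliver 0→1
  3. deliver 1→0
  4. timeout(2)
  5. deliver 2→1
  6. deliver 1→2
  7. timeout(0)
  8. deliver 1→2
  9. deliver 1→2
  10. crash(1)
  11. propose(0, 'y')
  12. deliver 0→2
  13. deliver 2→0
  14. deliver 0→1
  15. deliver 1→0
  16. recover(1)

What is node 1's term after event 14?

1

step 1 timeout(0): 0={cand,t=1,log=-}
step 2 deliver 0→1: 1={foll,t=1,log=-}
step 3 deliver 1→0: 0={lead,t=1,log=-}
step 4 timeout(2): 2={cand,t=1,log=-}
step 5 deliver 2→1: —
step 6 deliver 1→2: —
step 7 timeout(0): 0={cand,t=2,log=-}
step 8 deliver 1→2: —
step 9 deliver 1→2: —
step 10 crash(1): 1={✗foll,t=1,log=-}
step 11 propose(0,'y'): —
step 12 deliver 0→2: —
step 13 deliver 2→0: —
step 14 deliver 0→1: —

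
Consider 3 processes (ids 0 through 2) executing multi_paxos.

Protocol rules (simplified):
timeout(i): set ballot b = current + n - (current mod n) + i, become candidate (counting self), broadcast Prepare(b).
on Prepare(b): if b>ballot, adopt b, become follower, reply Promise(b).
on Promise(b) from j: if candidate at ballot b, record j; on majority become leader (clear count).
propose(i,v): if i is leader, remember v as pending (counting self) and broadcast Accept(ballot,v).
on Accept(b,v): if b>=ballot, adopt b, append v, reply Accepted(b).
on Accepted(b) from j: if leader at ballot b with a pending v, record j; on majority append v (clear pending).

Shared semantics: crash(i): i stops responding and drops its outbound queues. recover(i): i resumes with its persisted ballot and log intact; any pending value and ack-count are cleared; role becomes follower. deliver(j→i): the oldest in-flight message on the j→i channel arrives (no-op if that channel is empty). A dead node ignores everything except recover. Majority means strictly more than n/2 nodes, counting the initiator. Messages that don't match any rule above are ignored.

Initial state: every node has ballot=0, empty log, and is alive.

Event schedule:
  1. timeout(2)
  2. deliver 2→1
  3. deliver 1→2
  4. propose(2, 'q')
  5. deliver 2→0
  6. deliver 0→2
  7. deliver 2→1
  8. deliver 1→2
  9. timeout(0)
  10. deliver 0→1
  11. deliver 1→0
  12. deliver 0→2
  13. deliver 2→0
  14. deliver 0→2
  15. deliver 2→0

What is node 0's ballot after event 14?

after 1 — timeout(2): n2:cand/b5/[-]
after 2 — deliver 2→1: n1:foll/b5/[-]
after 3 — deliver 1→2: n2:lead/b5/[-]
after 4 — propose(2,'q'): ·
after 5 — deliver 2→0: n0:foll/b5/[-]
after 6 — deliver 0→2: ·
after 7 — deliver 2→1: n1:foll/b5/[q]
after 8 — deliver 1→2: n2:lead/b5/[q]
after 9 — timeout(0): n0:cand/b6/[-]
after 10 — deliver 0→1: n1:foll/b6/[q]
after 11 — deliver 1→0: n0:lead/b6/[-]
after 12 — deliver 0→2: n2:foll/b6/[q]
after 13 — deliver 2→0: ·
after 14 — deliver 0→2: ·

6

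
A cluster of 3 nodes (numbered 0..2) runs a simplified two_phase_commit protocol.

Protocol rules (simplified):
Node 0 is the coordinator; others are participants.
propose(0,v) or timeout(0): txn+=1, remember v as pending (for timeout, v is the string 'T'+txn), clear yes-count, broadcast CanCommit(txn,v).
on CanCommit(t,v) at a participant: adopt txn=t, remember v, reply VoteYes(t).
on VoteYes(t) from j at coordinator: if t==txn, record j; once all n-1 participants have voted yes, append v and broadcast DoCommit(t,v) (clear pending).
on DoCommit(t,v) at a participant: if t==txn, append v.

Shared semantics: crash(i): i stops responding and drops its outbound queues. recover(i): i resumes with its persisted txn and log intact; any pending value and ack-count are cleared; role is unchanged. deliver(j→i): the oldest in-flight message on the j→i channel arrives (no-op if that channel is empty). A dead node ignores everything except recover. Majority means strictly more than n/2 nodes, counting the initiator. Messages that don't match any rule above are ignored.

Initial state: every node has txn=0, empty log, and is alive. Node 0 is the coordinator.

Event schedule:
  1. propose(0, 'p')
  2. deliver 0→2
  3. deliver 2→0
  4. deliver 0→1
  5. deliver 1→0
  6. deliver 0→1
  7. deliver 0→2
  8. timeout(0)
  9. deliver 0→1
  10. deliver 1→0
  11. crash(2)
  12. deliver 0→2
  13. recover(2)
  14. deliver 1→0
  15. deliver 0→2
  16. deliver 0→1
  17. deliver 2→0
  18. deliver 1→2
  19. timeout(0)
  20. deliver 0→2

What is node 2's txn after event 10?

1

after 1 — propose(0,'p'): n0:coor/t1/[-]
after 2 — deliver 0→2: n2:part/t1/[-]
after 3 — deliver 2→0: ·
after 4 — deliver 0→1: n1:part/t1/[-]
after 5 — deliver 1→0: n0:coor/t1/[p]
after 6 — deliver 0→1: n1:part/t1/[p]
after 7 — deliver 0→2: n2:part/t1/[p]
after 8 — timeout(0): n0:coor/t2/[p]
after 9 — deliver 0→1: n1:part/t2/[p]
after 10 — deliver 1→0: ·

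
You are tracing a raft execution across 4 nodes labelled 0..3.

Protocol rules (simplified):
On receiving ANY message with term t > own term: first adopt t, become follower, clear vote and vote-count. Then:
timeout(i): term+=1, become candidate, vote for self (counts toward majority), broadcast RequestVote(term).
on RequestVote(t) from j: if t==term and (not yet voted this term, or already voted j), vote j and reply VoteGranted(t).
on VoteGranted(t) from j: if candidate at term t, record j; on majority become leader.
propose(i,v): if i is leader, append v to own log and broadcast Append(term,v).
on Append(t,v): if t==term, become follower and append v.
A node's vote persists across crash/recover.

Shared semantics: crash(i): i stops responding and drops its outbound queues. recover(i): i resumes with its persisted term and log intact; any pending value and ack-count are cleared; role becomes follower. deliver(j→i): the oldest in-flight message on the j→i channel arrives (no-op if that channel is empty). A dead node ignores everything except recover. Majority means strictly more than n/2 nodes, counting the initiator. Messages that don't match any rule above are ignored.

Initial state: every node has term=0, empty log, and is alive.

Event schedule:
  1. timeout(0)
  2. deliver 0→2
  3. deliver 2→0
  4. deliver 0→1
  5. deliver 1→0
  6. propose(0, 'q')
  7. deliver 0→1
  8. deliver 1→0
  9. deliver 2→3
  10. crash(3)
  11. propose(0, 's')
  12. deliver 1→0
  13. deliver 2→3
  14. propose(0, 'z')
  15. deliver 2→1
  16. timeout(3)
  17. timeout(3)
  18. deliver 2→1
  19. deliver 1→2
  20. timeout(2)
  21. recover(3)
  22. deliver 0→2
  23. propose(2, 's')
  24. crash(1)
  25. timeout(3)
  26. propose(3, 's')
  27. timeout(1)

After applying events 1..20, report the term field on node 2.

2

e1 timeout(0): 0[cand,t=1,-]
e2 deliver 0→2: 2[foll,t=1,-]
e3 deliver 2→0: ·
e4 deliver 0→1: 1[foll,t=1,-]
e5 deliver 1→0: 0[lead,t=1,-]
e6 propose(0,'q'): 0[lead,t=1,q]
e7 deliver 0→1: 1[foll,t=1,q]
e8 deliver 1→0: ·
e9 deliver 2→3: ·
e10 crash(3): 3[✗foll,t=0,-]
e11 propose(0,'s'): 0[lead,t=1,q,s]
e12 deliver 1→0: ·
e13 deliver 2→3: ·
e14 propose(0,'z'): 0[lead,t=1,q,s,z]
e15 deliver 2→1: ·
e16 timeout(3): ·
e17 timeout(3): ·
e18 deliver 2→1: ·
e19 deliver 1→2: ·
e20 timeout(2): 2[cand,t=2,-]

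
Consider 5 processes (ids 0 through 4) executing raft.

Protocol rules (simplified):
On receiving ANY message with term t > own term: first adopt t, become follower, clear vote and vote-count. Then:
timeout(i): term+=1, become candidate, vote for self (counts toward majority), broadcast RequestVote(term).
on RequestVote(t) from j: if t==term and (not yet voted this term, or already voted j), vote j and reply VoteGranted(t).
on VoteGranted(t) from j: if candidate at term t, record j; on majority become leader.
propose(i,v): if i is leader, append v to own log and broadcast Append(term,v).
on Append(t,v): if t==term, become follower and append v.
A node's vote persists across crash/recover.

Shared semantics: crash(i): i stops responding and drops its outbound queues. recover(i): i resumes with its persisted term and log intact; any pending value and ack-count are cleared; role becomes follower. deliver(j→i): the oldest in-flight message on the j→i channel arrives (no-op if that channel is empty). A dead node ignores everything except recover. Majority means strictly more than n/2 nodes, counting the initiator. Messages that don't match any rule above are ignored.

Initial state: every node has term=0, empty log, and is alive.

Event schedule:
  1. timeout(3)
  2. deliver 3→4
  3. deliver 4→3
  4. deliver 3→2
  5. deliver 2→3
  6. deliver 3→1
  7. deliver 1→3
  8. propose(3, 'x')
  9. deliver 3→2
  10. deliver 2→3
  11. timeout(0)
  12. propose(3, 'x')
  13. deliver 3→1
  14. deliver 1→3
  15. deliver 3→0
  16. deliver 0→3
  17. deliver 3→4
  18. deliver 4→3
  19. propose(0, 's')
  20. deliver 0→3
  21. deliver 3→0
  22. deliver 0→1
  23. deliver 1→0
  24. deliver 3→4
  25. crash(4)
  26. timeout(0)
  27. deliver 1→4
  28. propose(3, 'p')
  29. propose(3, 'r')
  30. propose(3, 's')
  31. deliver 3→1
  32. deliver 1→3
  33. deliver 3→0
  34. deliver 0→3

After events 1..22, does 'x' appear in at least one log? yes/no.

1. timeout(3):  <3:cand t1 ->
2. deliver 3→4:  <4:foll t1 ->
3. deliver 4→3:  nop
4. deliver 3→2:  <2:foll t1 ->
5. deliver 2→3:  <3:lead t1 ->
6. deliver 3→1:  <1:foll t1 ->
7. deliver 1→3:  nop
8. propose(3,'x'):  <3:lead t1 x>
9. deliver 3→2:  <2:foll t1 x>
10. deliver 2→3:  nop
11. timeout(0):  <0:cand t1 ->
12. propose(3,'x'):  <3:lead t1 x,x>
13. deliver 3→1:  <1:foll t1 x>
14. deliver 1→3:  nop
15. deliver 3→0:  nop
16. deliver 0→3:  nop
17. deliver 3→4:  <4:foll t1 x>
18. deliver 4→3:  nop
19. propose(0,'s'):  nop
20. deliver 0→3:  nop
21. deliver 3→0:  <0:foll t1 x>
22. deliver 0→1:  nop

yes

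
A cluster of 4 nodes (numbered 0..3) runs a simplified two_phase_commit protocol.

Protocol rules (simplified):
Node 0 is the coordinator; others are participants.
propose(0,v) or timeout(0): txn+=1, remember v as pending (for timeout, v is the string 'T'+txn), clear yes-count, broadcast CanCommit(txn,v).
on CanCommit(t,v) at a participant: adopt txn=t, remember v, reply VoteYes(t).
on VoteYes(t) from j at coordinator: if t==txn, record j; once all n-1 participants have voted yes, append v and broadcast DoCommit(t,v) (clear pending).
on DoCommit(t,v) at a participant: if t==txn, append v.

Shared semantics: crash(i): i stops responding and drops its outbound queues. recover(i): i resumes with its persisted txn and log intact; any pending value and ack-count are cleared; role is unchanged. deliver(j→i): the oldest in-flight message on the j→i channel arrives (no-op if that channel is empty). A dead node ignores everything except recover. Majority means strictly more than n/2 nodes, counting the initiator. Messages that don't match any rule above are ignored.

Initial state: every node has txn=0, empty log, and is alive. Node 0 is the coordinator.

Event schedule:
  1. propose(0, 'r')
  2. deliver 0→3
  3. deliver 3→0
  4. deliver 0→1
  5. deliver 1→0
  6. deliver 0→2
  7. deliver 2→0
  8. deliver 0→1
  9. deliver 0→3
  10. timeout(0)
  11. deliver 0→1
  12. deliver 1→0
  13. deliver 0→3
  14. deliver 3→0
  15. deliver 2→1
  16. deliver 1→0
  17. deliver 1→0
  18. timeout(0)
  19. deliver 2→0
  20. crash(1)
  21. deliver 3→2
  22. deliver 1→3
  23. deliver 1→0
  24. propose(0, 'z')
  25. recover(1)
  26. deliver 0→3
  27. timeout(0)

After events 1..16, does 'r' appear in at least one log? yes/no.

yes

1. propose(0,'r'):  <0:coor t1 ->
2. deliver 0→3:  <3:part t1 ->
3. deliver 3→0:  nop
4. deliver 0→1:  <1:part t1 ->
5. deliver 1→0:  nop
6. deliver 0→2:  <2:part t1 ->
7. deliver 2→0:  <0:coor t1 r>
8. deliver 0→1:  <1:part t1 r>
9. deliver 0→3:  <3:part t1 r>
10. timeout(0):  <0:coor t2 r>
11. deliver 0→1:  <1:part t2 r>
12. deliver 1→0:  nop
13. deliver 0→3:  <3:part t2 r>
14. deliver 3→0:  nop
15. deliver 2→1:  nop
16. deliver 1→0:  nop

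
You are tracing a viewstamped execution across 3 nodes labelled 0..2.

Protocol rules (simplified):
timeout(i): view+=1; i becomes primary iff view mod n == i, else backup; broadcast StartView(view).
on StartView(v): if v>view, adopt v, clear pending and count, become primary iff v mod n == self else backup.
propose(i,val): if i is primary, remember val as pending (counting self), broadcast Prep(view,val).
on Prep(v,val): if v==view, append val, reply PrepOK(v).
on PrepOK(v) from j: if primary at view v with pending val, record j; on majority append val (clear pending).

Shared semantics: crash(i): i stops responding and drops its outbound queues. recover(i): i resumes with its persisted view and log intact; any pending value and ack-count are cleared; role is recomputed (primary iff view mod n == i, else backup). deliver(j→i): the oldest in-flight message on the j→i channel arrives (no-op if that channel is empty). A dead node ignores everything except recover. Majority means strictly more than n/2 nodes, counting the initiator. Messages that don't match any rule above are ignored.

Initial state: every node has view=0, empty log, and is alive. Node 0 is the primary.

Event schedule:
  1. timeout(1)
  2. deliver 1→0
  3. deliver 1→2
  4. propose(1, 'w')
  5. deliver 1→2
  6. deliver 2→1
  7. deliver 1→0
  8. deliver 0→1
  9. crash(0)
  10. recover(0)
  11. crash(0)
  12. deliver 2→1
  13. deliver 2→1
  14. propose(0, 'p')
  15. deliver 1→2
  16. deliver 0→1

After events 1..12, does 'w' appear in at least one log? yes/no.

e1 timeout(1): 1[prim,v=1,-]
e2 deliver 1→0: 0[back,v=1,-]
e3 deliver 1→2: 2[back,v=1,-]
e4 propose(1,'w'): ·
e5 deliver 1→2: 2[back,v=1,w]
e6 deliver 2→1: 1[prim,v=1,w]
e7 deliver 1→0: 0[back,v=1,w]
e8 deliver 0→1: ·
e9 crash(0): 0[✗back,v=1,w]
e10 recover(0): 0[back,v=1,w]
e11 crash(0): 0[✗back,v=1,w]
e12 deliver 2→1: ·

yes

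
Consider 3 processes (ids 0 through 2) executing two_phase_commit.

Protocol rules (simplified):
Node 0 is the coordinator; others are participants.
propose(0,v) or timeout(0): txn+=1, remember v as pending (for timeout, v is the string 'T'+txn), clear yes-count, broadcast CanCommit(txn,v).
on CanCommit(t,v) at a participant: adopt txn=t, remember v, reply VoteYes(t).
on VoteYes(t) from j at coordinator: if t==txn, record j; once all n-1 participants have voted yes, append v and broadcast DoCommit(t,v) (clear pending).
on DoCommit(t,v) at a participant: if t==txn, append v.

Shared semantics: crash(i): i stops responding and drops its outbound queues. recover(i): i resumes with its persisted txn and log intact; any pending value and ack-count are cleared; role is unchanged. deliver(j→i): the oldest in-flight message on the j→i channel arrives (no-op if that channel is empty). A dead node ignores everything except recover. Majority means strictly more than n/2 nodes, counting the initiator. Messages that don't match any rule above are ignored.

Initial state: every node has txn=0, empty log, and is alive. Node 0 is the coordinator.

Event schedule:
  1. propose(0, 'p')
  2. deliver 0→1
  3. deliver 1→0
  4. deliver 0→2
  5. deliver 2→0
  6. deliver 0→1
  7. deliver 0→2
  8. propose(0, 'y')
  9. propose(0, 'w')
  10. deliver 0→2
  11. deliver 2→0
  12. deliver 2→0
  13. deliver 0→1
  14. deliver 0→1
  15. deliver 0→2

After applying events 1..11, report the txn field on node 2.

[1] propose(0,'p') → N0(coor t1 [-])
[2] deliver 0→1 → N1(part t1 [-])
[3] deliver 1→0 → ∅
[4] deliver 0→2 → N2(part t1 [-])
[5] deliver 2→0 → N0(coor t1 [p])
[6] deliver 0→1 → N1(part t1 [p])
[7] deliver 0→2 → N2(part t1 [p])
[8] propose(0,'y') → N0(coor t2 [p])
[9] propose(0,'w') → N0(coor t3 [p])
[10] deliver 0→2 → N2(part t2 [p])
[11] deliver 2→0 → ∅

2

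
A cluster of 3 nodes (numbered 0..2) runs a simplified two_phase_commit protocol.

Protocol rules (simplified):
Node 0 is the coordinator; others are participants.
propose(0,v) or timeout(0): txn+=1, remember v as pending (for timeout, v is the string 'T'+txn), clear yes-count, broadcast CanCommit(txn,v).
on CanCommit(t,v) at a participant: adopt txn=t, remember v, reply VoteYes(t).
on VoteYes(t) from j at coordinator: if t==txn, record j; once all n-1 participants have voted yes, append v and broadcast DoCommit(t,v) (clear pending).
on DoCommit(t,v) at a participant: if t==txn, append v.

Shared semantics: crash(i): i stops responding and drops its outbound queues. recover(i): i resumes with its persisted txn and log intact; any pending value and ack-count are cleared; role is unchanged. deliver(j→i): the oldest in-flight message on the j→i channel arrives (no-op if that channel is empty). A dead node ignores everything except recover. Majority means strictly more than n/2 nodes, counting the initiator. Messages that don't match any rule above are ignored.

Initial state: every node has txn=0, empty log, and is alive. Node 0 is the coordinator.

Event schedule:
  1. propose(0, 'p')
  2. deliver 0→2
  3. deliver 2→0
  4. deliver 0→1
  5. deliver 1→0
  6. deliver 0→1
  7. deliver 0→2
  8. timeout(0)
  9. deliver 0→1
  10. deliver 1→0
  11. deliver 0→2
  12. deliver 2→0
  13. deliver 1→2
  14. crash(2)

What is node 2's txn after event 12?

e1 propose(0,'p'): 0[coor,t=1,-]
e2 deliver 0→2: 2[part,t=1,-]
e3 deliver 2→0: ·
e4 deliver 0→1: 1[part,t=1,-]
e5 deliver 1→0: 0[coor,t=1,p]
e6 deliver 0→1: 1[part,t=1,p]
e7 deliver 0→2: 2[part,t=1,p]
e8 timeout(0): 0[coor,t=2,p]
e9 deliver 0→1: 1[part,t=2,p]
e10 deliver 1→0: ·
e11 deliver 0→2: 2[part,t=2,p]
e12 deliver 2→0: 0[coor,t=2,p,T2]

2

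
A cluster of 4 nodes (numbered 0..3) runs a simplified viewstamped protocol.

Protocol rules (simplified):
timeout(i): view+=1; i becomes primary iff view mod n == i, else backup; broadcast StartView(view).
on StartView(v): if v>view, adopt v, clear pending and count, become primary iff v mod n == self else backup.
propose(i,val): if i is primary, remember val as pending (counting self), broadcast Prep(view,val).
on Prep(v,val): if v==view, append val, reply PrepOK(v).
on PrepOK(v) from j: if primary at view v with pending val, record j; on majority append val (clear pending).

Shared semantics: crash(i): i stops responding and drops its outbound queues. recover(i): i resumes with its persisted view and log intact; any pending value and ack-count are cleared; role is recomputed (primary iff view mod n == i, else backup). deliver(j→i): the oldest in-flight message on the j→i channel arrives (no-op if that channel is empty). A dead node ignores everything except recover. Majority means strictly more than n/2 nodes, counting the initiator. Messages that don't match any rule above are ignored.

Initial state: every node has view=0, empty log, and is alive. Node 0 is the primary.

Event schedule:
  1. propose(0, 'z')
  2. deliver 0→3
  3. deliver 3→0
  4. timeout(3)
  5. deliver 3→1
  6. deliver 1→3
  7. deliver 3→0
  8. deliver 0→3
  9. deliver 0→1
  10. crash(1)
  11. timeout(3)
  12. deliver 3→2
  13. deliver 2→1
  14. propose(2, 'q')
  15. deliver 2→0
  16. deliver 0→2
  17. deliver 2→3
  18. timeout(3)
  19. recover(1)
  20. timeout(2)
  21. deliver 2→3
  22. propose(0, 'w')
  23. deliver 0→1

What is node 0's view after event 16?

1

e1 propose(0,'z'): ·
e2 deliver 0→3: 3[back,v=0,z]
e3 deliver 3→0: ·
e4 timeout(3): 3[back,v=1,z]
e5 deliver 3→1: 1[prim,v=1,-]
e6 deliver 1→3: ·
e7 deliver 3→0: 0[back,v=1,-]
e8 deliver 0→3: ·
e9 deliver 0→1: ·
e10 crash(1): 1[✗prim,v=1,-]
e11 timeout(3): 3[back,v=2,z]
e12 deliver 3→2: 2[back,v=1,-]
e13 deliver 2→1: ·
e14 propose(2,'q'): ·
e15 deliver 2→0: ·
e16 deliver 0→2: ·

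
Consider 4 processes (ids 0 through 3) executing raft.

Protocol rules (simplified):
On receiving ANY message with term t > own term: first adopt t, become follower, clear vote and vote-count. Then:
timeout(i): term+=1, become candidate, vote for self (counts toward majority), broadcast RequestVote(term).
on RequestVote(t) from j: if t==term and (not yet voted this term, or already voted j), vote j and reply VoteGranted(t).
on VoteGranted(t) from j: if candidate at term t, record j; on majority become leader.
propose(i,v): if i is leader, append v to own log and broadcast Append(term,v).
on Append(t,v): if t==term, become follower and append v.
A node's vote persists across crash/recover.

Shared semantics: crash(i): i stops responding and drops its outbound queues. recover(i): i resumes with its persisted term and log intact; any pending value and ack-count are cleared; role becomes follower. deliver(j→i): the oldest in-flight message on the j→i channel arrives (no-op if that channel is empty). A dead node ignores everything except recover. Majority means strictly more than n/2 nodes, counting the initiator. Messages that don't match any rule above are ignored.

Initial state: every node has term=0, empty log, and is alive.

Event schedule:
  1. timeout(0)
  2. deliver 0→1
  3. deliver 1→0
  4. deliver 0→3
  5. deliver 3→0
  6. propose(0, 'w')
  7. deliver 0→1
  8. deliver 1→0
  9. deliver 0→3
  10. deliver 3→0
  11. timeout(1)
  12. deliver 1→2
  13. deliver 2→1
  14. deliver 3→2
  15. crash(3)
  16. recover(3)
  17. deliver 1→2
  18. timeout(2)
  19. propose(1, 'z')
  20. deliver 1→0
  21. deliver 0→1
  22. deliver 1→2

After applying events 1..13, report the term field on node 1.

[1] timeout(0) → N0(cand t1 [-])
[2] deliver 0→1 → N1(foll t1 [-])
[3] deliver 1→0 → ∅
[4] deliver 0→3 → N3(foll t1 [-])
[5] deliver 3→0 → N0(lead t1 [-])
[6] propose(0,'w') → N0(lead t1 [w])
[7] deliver 0→1 → N1(foll t1 [w])
[8] deliver 1→0 → ∅
[9] deliver 0→3 → N3(foll t1 [w])
[10] deliver 3→0 → ∅
[11] timeout(1) → N1(cand t2 [w])
[12] deliver 1→2 → N2(foll t2 [-])
[13] deliver 2→1 → ∅

2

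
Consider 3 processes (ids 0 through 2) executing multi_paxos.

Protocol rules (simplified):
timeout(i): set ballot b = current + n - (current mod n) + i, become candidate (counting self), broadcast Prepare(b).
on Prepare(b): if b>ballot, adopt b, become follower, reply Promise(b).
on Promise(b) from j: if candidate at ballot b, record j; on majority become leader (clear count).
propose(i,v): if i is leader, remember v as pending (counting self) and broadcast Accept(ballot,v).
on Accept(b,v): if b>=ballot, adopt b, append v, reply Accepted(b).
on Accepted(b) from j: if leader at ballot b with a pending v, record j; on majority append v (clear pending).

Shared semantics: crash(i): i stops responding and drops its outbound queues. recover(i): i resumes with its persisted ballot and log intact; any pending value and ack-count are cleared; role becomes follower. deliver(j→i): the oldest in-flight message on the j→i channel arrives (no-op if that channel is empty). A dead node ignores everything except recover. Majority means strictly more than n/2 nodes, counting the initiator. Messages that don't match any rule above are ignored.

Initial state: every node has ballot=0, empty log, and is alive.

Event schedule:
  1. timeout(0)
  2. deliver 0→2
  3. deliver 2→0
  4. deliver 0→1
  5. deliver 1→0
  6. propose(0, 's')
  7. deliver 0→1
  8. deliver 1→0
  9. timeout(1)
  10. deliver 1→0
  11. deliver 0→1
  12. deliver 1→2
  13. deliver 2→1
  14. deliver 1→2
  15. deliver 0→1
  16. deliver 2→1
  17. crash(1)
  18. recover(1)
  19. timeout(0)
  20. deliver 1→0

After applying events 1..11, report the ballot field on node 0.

1. timeout(0):  <0:cand b3 ->
2. deliver 0→2:  <2:foll b3 ->
3. deliver 2→0:  <0:lead b3 ->
4. deliver 0→1:  <1:foll b3 ->
5. deliver 1→0:  nop
6. propose(0,'s'):  nop
7. deliver 0→1:  <1:foll b3 s>
8. deliver 1→0:  <0:lead b3 s>
9. timeout(1):  <1:cand b7 s>
10. deliver 1→0:  <0:foll b7 s>
11. deliver 0→1:  <1:lead b7 s>

7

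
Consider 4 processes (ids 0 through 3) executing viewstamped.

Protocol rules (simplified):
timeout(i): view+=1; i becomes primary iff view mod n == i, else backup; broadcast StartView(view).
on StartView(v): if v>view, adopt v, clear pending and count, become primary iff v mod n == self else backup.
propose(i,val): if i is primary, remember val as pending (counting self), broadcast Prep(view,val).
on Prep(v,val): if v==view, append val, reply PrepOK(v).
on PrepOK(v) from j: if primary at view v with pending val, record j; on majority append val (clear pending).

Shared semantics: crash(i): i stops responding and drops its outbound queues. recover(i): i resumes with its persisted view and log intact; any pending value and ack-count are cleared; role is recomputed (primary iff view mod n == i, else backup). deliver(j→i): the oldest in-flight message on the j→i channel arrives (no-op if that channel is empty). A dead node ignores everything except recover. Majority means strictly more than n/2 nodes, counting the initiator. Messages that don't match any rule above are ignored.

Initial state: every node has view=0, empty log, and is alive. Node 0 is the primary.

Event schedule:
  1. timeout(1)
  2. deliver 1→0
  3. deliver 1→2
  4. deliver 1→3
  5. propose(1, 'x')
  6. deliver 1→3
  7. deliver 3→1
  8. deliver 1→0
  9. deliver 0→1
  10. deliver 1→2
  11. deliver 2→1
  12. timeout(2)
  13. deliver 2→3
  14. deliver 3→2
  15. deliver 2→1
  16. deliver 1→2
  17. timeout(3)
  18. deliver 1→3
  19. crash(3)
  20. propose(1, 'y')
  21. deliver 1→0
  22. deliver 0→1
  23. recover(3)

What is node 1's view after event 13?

after 1 — timeout(1): n1:prim/v1/[-]
after 2 — deliver 1→0: n0:back/v1/[-]
after 3 — deliver 1→2: n2:back/v1/[-]
after 4 — deliver 1→3: n3:back/v1/[-]
after 5 — propose(1,'x'): ·
after 6 — deliver 1→3: n3:back/v1/[x]
after 7 — deliver 3→1: ·
after 8 — deliver 1→0: n0:back/v1/[x]
after 9 — deliver 0→1: n1:prim/v1/[x]
after 10 — deliver 1→2: n2:back/v1/[x]
after 11 — deliver 2→1: ·
after 12 — timeout(2): n2:prim/v2/[x]
after 13 — deliver 2→3: n3:back/v2/[x]

1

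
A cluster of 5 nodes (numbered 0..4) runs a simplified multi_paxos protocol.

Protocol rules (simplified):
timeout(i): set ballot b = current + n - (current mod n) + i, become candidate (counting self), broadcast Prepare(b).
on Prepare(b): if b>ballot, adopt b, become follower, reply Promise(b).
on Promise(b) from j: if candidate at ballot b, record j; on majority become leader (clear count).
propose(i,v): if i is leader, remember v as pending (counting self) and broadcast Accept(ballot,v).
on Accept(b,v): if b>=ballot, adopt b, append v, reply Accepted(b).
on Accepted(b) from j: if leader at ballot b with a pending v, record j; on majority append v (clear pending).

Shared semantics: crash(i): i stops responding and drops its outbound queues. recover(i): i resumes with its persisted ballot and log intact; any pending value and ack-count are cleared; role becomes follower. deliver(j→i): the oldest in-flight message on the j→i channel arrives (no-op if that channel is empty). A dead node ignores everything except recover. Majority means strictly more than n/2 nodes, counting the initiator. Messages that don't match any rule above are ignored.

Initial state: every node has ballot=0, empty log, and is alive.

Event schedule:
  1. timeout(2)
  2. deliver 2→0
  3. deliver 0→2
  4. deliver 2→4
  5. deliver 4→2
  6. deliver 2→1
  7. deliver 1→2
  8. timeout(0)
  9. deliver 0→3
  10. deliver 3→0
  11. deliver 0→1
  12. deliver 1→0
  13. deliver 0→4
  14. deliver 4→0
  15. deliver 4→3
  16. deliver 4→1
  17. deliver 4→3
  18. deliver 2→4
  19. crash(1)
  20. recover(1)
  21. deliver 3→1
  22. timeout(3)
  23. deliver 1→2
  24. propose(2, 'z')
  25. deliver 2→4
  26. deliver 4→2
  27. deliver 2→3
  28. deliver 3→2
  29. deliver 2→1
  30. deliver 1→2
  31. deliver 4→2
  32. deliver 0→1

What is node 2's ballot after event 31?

e1 timeout(2): 2[cand,b=7,-]
e2 deliver 2→0: 0[foll,b=7,-]
e3 deliver 0→2: ·
e4 deliver 2→4: 4[foll,b=7,-]
e5 deliver 4→2: 2[lead,b=7,-]
e6 deliver 2→1: 1[foll,b=7,-]
e7 deliver 1→2: ·
e8 timeout(0): 0[cand,b=10,-]
e9 deliver 0→3: 3[foll,b=10,-]
e10 deliver 3→0: ·
e11 deliver 0→1: 1[foll,b=10,-]
e12 deliver 1→0: 0[lead,b=10,-]
e13 deliver 0→4: 4[foll,b=10,-]
e14 deliver 4→0: ·
e15 deliver 4→3: ·
e16 deliver 4→1: ·
e17 deliver 4→3: ·
e18 deliver 2→4: ·
e19 crash(1): 1[✗foll,b=10,-]
e20 recover(1): 1[foll,b=10,-]
e21 deliver 3→1: ·
e22 timeout(3): 3[cand,b=18,-]
e23 deliver 1→2: ·
e24 propose(2,'z'): ·
e25 deliver 2→4: ·
e26 deliver 4→2: ·
e27 deliver 2→3: ·
e28 deliver 3→2: 2[foll,b=18,-]
e29 deliver 2→1: ·
e30 deliver 1→2: ·
e31 deliver 4→2: ·

18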